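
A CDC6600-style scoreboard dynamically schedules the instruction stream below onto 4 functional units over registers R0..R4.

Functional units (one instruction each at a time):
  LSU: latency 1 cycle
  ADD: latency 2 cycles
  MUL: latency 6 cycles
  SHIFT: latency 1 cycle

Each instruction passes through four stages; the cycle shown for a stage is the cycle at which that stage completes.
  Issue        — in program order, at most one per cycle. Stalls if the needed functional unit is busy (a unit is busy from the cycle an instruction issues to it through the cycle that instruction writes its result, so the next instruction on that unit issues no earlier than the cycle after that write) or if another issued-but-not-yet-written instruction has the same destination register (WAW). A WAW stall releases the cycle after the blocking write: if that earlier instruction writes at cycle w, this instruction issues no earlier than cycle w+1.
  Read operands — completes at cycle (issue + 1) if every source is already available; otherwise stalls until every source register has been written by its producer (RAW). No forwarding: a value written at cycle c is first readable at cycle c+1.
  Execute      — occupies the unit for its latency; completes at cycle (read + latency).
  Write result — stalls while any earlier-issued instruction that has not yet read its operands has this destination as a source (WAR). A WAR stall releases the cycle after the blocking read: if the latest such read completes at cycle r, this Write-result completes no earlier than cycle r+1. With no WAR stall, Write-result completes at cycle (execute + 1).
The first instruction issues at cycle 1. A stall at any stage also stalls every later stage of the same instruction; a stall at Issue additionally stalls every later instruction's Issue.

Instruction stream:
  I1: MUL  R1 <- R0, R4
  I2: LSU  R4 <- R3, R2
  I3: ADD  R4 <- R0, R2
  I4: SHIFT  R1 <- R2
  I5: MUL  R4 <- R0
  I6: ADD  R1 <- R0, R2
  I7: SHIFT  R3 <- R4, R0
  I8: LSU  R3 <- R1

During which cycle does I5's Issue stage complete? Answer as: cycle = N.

t=1  I1 issues→MUL
t=2  I1 reads, I2 issues→LSU
t=3  I2 reads
t=4  I2 exec-done
t=5  I2 writes R4
t=6  I3 issues→ADD
t=7  I3 reads
t=8  I1 exec-done
t=9  I1 writes R1, I3 exec-done
t=10  I3 writes R4, I4 issues→SHIFT
t=11  I4 reads, I5 issues→MUL
t=12  I4 exec-done, I5 reads
t=13  I4 writes R1
t=14  I6 issues→ADD
t=15  I6 reads, I7 issues→SHIFT
t=17  I6 exec-done
t=18  I5 exec-done, I6 writes R1
t=19  I5 writes R4
t=20  I7 reads
t=21  I7 exec-done
t=22  I7 writes R3
t=23  I8 issues→LSU
t=24  I8 reads
t=25  I8 exec-done
t=26  I8 writes R3

cycle = 11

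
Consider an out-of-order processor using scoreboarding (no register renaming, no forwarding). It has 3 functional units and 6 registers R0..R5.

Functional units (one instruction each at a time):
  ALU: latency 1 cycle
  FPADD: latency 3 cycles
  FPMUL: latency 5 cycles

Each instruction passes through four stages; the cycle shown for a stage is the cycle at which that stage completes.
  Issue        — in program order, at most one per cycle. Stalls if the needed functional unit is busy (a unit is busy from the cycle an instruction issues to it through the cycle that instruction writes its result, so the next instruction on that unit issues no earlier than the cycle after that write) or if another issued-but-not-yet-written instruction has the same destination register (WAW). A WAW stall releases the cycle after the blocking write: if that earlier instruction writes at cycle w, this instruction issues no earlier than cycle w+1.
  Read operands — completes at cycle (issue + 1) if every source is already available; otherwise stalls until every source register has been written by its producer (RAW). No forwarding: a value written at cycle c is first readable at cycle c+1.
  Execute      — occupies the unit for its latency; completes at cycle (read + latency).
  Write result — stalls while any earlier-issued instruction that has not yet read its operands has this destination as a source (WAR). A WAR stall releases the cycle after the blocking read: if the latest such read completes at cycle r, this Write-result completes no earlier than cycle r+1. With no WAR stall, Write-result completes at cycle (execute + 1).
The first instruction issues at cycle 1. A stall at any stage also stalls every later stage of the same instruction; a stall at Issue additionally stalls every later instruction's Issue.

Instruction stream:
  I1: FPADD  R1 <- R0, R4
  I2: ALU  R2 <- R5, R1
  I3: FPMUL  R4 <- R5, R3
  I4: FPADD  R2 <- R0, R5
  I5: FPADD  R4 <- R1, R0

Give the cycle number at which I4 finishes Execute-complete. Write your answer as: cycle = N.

I1: IS=1 RO=2 EX=5 WR=6
I2: IS=2 RO=7 EX=8 WR=9  [RAW R1: wait I1 write@6]
I3: IS=3 RO=4 EX=9 WR=10
I4: IS=10 RO=11 EX=14 WR=15  [WAW R2: wait I2 write@9]
I5: IS=16 RO=17 EX=20 WR=21  [struct: FPADD busy until I4 writes@15]

cycle = 14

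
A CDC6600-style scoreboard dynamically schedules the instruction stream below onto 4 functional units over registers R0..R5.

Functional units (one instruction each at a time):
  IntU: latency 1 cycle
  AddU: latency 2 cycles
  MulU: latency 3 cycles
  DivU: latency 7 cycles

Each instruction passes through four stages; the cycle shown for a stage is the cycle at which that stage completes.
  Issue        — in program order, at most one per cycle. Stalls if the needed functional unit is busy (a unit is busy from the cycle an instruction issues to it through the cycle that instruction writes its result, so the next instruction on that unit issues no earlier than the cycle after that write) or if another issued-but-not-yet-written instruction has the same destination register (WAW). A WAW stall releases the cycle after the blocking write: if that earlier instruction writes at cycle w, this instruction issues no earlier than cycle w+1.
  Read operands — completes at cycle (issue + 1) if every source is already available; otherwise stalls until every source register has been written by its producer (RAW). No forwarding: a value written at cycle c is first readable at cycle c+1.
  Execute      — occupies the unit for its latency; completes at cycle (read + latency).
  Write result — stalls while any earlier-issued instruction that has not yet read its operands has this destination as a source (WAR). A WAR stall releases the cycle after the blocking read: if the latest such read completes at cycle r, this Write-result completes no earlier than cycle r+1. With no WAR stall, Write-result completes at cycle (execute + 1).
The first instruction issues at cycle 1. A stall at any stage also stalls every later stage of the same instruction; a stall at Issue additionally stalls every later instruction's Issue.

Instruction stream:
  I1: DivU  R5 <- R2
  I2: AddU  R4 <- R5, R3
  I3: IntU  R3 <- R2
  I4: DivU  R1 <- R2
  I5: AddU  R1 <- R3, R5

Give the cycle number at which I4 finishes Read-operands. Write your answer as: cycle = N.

cycle = 12

1) issue 1, read 2, done 9, write 10
2) issue 2, read 11, done 13, write 14  <RAW R5: wait I1 write@10>
3) issue 3, read 4, done 5, write 12  <WAR R3: wait I2 read@11>
4) issue 11, read 12, done 19, write 20  <struct: DivU busy until I1 writes@10>
5) issue 21, read 22, done 24, write 25  <WAW R1: wait I4 write@20>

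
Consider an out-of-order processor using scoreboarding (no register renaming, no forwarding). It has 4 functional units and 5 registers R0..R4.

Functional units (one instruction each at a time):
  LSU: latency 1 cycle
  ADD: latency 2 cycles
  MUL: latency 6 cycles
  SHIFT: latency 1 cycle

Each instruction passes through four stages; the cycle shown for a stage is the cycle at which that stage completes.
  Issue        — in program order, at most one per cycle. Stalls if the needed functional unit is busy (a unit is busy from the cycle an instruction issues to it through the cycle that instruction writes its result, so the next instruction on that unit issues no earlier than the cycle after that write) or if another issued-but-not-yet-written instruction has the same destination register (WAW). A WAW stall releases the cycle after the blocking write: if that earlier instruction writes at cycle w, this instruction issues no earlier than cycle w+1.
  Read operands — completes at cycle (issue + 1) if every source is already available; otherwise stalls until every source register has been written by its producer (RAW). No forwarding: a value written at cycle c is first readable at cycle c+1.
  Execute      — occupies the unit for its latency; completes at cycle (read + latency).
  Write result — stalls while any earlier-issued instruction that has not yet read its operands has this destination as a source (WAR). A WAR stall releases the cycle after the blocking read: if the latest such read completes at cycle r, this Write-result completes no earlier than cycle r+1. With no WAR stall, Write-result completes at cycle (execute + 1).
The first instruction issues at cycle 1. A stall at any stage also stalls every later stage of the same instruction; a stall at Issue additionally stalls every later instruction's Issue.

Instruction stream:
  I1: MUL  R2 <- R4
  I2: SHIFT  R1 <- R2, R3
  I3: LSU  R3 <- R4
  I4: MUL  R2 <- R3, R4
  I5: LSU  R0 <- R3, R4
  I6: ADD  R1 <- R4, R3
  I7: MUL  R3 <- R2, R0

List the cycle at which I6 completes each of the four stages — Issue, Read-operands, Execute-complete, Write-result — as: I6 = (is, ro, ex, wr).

I6 = (13, 14, 16, 17)

c1: I1→MUL
c2: I1 RO · I2→SHIFT
c3: I3→LSU
c4: I3 RO
c5: I3 EX
c8: I1 EX
c9: I1 WR R2
c10: I2 RO · I4→MUL
c11: I2 EX · I3 WR R3
c12: I2 WR R1 · I4 RO · I5→LSU
c13: I5 RO · I6→ADD
c14: I5 EX · I6 RO
c15: I5 WR R0
c16: I6 EX
c17: I6 WR R1
c18: I4 EX
c19: I4 WR R2
c20: I7→MUL
c21: I7 RO
c27: I7 EX
c28: I7 WR R3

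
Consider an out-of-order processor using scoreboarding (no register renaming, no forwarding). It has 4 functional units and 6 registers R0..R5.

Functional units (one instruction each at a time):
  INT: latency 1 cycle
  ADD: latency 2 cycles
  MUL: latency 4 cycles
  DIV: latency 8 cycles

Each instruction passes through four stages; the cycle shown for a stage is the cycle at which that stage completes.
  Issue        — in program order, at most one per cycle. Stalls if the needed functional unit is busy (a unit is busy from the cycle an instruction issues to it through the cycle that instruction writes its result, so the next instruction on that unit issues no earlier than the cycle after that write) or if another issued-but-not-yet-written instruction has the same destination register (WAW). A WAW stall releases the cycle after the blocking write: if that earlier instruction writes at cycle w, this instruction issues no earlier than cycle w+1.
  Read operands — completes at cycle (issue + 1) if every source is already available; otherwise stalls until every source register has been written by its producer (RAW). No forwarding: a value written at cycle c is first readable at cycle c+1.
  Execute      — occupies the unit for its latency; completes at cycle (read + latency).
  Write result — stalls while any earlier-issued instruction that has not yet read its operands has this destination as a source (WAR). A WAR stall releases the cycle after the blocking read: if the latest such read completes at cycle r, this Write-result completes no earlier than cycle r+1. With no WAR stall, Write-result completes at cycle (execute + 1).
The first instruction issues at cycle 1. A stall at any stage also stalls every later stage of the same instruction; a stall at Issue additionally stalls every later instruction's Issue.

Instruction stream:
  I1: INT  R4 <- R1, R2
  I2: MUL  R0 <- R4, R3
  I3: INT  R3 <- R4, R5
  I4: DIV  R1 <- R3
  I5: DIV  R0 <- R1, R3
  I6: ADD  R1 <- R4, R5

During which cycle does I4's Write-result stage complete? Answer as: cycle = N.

cycle = 18

[1] issue I1 (INT)
[2] I1 read-ops | issue I2 (MUL)
[3] I1 finished on INT
[4] I1→R4
[5] I2 read-ops | issue I3 (INT)
[6] I3 read-ops | issue I4 (DIV)
[7] I3 finished on INT
[8] I3→R3
[9] I2 finished on MUL | I4 read-ops
[10] I2→R0
[17] I4 finished on DIV
[18] I4→R1
[19] issue I5 (DIV)
[20] I5 read-ops | issue I6 (ADD)
[21] I6 read-ops
[23] I6 finished on ADD
[24] I6→R1
[28] I5 finished on DIV
[29] I5→R0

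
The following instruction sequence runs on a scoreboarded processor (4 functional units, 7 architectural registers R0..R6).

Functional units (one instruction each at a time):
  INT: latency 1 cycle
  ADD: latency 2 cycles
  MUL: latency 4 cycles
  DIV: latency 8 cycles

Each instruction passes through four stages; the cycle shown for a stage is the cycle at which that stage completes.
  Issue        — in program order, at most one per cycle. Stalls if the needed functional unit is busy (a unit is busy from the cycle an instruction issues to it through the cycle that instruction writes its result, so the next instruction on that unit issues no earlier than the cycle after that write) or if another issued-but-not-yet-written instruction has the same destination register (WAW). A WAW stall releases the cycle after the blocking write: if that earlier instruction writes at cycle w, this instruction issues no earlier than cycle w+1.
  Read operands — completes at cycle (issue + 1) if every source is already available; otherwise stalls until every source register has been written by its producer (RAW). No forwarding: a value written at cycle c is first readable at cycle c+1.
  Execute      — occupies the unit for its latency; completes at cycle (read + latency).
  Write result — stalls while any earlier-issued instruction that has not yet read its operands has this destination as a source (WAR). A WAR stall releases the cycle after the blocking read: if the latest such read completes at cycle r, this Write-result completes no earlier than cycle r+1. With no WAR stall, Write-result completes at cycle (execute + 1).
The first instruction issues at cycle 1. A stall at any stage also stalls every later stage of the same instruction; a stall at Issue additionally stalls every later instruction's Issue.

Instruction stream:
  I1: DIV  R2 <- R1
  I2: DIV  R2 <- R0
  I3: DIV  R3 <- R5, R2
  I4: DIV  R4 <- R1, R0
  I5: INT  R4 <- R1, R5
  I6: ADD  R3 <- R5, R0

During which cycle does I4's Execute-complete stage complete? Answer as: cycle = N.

cycle = 43

t=1  issue I1 (DIV)
t=2  I1 read-ops
t=10  I1 finished on DIV
t=11  I1→R2
t=12  issue I2 (DIV)
t=13  I2 read-ops
t=21  I2 finished on DIV
t=22  I2→R2
t=23  issue I3 (DIV)
t=24  I3 read-ops
t=32  I3 finished on DIV
t=33  I3→R3
t=34  issue I4 (DIV)
t=35  I4 read-ops
t=43  I4 finished on DIV
t=44  I4→R4
t=45  issue I5 (INT)
t=46  I5 read-ops, issue I6 (ADD)
t=47  I5 finished on INT, I6 read-ops
t=48  I5→R4
t=49  I6 finished on ADD
t=50  I6→R3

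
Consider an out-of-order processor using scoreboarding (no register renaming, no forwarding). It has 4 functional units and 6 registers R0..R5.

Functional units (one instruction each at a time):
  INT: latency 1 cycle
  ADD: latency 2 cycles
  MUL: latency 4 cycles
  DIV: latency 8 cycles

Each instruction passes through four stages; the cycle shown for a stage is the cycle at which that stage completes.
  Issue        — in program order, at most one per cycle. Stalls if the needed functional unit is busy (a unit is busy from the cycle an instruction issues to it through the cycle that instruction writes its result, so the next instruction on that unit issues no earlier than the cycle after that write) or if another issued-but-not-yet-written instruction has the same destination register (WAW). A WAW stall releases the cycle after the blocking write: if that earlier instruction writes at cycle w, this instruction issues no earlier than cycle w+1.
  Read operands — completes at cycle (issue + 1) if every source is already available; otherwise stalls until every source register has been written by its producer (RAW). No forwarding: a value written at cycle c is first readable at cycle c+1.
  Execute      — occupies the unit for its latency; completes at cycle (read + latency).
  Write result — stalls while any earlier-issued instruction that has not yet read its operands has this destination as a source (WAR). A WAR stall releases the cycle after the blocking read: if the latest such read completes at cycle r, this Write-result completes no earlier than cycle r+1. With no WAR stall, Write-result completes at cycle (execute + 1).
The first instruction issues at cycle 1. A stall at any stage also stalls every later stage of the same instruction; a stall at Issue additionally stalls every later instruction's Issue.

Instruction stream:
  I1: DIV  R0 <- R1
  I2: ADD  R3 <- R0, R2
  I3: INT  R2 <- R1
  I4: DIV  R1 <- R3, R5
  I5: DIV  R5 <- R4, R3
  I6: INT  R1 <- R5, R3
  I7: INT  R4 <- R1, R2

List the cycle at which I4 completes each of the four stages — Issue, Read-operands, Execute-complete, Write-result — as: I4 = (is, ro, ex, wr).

t=1  issue I1 (DIV)
t=2  I1 read-ops | issue I2 (ADD)
t=3  issue I3 (INT)
t=4  I3 read-ops
t=5  I3 finished on INT
t=10  I1 finished on DIV
t=11  I1→R0
t=12  I2 read-ops | issue I4 (DIV)
t=13  I3→R2
t=14  I2 finished on ADD
t=15  I2→R3
t=16  I4 read-ops
t=24  I4 finished on DIV
t=25  I4→R1
t=26  issue I5 (DIV)
t=27  I5 read-ops | issue I6 (INT)
t=35  I5 finished on DIV
t=36  I5→R5
t=37  I6 read-ops
t=38  I6 finished on INT
t=39  I6→R1
t=40  issue I7 (INT)
t=41  I7 read-ops
t=42  I7 finished on INT
t=43  I7→R4

I4 = (12, 16, 24, 25)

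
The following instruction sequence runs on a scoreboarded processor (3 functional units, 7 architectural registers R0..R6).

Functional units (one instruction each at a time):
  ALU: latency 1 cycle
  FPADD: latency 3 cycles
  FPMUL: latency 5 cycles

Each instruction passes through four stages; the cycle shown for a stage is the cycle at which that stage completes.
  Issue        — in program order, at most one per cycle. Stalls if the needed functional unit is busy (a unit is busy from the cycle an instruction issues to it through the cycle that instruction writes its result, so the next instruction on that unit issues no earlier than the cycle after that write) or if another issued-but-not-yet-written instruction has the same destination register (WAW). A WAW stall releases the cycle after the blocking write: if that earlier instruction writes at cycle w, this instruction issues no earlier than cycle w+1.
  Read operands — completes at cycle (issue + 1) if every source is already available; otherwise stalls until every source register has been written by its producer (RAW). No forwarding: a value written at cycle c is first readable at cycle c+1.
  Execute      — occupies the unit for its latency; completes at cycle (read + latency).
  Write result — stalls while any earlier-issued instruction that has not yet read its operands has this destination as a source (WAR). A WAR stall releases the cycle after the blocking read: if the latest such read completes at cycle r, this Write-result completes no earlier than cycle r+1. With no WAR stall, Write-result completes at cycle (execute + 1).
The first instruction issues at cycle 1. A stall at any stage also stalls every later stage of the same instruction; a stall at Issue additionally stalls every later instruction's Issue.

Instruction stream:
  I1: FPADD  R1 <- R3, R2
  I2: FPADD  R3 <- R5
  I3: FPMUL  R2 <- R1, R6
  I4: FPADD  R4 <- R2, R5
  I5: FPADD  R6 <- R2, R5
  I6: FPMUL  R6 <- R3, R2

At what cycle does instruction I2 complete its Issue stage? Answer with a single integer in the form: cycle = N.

cycle = 7

[1] I1 dispatched to FPADD
[2] I1 operands ready
[5] I1 complete
[6] R1←I1
[7] I2 dispatched to FPADD
[8] I2 operands ready; I3 dispatched to FPMUL
[9] I3 operands ready
[11] I2 complete
[12] R3←I2
[13] I4 dispatched to FPADD
[14] I3 complete
[15] R2←I3
[16] I4 operands ready
[19] I4 complete
[20] R4←I4
[21] I5 dispatched to FPADD
[22] I5 operands ready
[25] I5 complete
[26] R6←I5
[27] I6 dispatched to FPMUL
[28] I6 operands ready
[33] I6 complete
[34] R6←I6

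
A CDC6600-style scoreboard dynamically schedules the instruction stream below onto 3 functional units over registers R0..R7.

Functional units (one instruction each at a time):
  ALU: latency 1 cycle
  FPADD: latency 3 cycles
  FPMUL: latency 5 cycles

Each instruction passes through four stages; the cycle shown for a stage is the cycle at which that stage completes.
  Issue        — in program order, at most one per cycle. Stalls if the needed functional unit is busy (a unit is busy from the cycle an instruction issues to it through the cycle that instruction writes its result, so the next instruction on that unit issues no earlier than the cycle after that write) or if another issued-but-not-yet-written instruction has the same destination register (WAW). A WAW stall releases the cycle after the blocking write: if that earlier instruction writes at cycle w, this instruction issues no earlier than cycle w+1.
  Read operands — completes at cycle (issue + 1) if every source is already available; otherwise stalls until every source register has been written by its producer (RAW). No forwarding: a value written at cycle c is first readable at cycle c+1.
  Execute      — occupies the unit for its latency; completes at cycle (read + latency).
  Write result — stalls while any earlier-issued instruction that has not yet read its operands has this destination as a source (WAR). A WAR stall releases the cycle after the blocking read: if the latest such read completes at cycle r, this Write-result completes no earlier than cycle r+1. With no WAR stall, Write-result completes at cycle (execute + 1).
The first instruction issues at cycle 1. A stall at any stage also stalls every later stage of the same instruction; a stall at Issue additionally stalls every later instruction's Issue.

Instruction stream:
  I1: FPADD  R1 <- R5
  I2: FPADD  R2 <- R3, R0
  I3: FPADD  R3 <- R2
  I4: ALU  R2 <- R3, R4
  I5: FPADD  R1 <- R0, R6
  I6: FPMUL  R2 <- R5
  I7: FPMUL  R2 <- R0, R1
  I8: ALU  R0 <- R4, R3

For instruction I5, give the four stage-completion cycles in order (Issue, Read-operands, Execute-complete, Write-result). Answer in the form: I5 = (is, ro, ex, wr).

I5 = (19, 20, 23, 24)

  I1 | 1 | 2 | 5 | 6
  I2 | 7 | 8 | 11 | 12   struct: FPADD busy until I1 writes@6
  I3 | 13 | 14 | 17 | 18   struct: FPADD busy until I2 writes@12
  I4 | 14 | 19 | 20 | 21   RAW R3: wait I3 write@18
  I5 | 19 | 20 | 23 | 24   struct: FPADD busy until I3 writes@18
  I6 | 22 | 23 | 28 | 29   WAW R2: wait I4 write@21
  I7 | 30 | 31 | 36 | 37   struct: FPMUL busy until I6 writes@29
  I8 | 31 | 32 | 33 | 34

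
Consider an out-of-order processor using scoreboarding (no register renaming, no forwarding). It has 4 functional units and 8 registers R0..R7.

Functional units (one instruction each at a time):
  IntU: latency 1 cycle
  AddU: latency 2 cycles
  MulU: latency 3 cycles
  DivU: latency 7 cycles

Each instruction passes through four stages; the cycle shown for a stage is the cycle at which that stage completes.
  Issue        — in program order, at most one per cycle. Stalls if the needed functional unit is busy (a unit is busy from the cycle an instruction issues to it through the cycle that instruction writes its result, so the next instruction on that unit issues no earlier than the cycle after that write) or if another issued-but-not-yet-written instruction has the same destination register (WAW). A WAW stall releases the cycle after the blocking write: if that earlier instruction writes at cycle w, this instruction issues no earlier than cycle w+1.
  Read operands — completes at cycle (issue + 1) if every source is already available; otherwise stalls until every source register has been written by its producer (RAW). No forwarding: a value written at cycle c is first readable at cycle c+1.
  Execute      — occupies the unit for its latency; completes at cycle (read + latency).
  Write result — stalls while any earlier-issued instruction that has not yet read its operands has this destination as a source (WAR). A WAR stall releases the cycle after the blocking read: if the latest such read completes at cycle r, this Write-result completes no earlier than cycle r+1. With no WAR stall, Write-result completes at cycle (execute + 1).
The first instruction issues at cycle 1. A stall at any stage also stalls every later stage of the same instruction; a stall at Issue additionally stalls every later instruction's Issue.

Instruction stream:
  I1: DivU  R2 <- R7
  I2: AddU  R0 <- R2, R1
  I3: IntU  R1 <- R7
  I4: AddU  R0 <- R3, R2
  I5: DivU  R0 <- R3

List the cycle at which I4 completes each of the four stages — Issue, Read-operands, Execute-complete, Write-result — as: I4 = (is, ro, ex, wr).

I4 = (15, 16, 18, 19)

c1: issue I1 (DivU)
c2: I1 read-ops; issue I2 (AddU)
c3: issue I3 (IntU)
c4: I3 read-ops
c5: I3 finished on IntU
c9: I1 finished on DivU
c10: I1→R2
c11: I2 read-ops
c12: I3→R1
c13: I2 finished on AddU
c14: I2→R0
c15: issue I4 (AddU)
c16: I4 read-ops
c18: I4 finished on AddU
c19: I4→R0
c20: issue I5 (DivU)
c21: I5 read-ops
c28: I5 finished on DivU
c29: I5→R0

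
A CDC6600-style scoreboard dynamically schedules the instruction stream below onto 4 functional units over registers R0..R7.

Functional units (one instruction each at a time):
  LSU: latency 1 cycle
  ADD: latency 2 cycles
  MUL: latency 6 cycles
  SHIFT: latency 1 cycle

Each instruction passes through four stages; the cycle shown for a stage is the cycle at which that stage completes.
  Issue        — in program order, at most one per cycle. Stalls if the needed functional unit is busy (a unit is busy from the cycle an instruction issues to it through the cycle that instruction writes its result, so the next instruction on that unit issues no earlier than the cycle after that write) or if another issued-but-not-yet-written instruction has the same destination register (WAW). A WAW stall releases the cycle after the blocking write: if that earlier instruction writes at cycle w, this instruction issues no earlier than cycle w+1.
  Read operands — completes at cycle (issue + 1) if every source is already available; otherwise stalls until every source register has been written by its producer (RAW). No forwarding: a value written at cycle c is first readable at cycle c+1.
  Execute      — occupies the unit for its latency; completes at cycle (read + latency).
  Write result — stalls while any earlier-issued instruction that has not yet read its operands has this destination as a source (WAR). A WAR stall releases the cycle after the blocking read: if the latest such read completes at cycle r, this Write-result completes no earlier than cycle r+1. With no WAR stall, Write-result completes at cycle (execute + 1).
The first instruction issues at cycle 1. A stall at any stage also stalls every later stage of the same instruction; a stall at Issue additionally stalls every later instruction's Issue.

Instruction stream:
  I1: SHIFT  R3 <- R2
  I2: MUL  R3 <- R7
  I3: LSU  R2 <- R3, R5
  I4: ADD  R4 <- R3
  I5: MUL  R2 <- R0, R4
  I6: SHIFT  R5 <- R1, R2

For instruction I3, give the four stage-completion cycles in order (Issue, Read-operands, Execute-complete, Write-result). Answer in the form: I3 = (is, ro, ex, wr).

cycle 1: issue I1 (SHIFT)
cycle 2: I1 read-ops
cycle 3: I1 finished on SHIFT
cycle 4: I1→R3
cycle 5: issue I2 (MUL)
cycle 6: I2 read-ops · issue I3 (LSU)
cycle 7: issue I4 (ADD)
cycle 12: I2 finished on MUL
cycle 13: I2→R3
cycle 14: I3 read-ops · I4 read-ops
cycle 15: I3 finished on LSU
cycle 16: I3→R2 · I4 finished on ADD
cycle 17: I4→R4 · issue I5 (MUL)
cycle 18: I5 read-ops · issue I6 (SHIFT)
cycle 24: I5 finished on MUL
cycle 25: I5→R2
cycle 26: I6 read-ops
cycle 27: I6 finished on SHIFT
cycle 28: I6→R5

I3 = (6, 14, 15, 16)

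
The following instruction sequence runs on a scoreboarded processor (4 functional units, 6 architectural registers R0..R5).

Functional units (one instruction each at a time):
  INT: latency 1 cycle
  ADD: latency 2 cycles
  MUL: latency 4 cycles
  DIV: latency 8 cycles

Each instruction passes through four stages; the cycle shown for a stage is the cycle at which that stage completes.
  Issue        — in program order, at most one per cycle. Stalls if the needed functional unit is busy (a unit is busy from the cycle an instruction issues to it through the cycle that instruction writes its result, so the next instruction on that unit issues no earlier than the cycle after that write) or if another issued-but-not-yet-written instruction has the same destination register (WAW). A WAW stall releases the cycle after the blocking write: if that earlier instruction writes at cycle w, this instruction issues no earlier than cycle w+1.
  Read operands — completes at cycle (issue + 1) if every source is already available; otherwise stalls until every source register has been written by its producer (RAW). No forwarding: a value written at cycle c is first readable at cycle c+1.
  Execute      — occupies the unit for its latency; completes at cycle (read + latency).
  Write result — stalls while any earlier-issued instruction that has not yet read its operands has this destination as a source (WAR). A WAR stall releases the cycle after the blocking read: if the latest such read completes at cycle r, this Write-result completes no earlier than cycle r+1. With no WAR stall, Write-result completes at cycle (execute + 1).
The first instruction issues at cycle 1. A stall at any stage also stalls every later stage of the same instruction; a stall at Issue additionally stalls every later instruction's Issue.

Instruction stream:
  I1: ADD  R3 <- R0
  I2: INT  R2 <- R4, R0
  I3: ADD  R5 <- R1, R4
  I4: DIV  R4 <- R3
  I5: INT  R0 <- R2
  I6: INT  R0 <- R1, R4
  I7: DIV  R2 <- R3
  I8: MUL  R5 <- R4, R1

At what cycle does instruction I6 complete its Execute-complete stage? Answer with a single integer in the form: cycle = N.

cycle = 19

cycle 1: I1→ADD
cycle 2: I1 RO | I2→INT
cycle 3: I2 RO
cycle 4: I1 EX | I2 EX
cycle 5: I1 WR R3 | I2 WR R2
cycle 6: I3→ADD
cycle 7: I3 RO | I4→DIV
cycle 8: I4 RO | I5→INT
cycle 9: I3 EX | I5 RO
cycle 10: I3 WR R5 | I5 EX
cycle 11: I5 WR R0
cycle 12: I6→INT
cycle 16: I4 EX
cycle 17: I4 WR R4
cycle 18: I6 RO | I7→DIV
cycle 19: I6 EX | I7 RO | I8→MUL
cycle 20: I6 WR R0 | I8 RO
cycle 24: I8 EX
cycle 25: I8 WR R5
cycle 27: I7 EX
cycle 28: I7 WR R2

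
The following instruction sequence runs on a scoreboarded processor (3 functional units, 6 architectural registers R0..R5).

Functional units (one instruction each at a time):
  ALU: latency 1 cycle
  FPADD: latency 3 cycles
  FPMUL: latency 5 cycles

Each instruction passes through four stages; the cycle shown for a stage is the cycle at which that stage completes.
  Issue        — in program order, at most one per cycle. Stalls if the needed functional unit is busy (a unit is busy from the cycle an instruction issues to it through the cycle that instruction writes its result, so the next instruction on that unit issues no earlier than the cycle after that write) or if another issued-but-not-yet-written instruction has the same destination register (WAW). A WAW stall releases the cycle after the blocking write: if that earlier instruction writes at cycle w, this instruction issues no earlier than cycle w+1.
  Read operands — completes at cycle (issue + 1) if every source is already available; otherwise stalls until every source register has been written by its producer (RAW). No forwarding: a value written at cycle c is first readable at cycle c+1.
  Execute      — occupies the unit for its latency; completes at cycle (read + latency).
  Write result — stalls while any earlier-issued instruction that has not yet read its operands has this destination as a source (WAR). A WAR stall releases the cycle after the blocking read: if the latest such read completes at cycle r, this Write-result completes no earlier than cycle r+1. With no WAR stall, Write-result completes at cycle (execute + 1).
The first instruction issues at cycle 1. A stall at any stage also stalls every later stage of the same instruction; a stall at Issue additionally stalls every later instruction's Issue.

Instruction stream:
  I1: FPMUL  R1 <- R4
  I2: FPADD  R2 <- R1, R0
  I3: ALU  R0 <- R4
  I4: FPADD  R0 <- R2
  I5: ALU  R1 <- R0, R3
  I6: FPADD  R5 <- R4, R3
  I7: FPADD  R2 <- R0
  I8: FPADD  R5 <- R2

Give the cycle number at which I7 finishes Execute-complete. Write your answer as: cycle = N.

I1 -> (1, 2, 7, 8)
I2 -> (2, 9, 12, 13)  // RAW R1: wait I1 write@8
I3 -> (3, 4, 5, 10)  // WAR R0: wait I2 read@9
I4 -> (14, 15, 18, 19)  // struct: FPADD busy until I2 writes@13
I5 -> (15, 20, 21, 22)  // RAW R0: wait I4 write@19
I6 -> (20, 21, 24, 25)  // struct: FPADD busy until I4 writes@19
I7 -> (26, 27, 30, 31)  // struct: FPADD busy until I6 writes@25
I8 -> (32, 33, 36, 37)  // struct: FPADD busy until I7 writes@31

cycle = 30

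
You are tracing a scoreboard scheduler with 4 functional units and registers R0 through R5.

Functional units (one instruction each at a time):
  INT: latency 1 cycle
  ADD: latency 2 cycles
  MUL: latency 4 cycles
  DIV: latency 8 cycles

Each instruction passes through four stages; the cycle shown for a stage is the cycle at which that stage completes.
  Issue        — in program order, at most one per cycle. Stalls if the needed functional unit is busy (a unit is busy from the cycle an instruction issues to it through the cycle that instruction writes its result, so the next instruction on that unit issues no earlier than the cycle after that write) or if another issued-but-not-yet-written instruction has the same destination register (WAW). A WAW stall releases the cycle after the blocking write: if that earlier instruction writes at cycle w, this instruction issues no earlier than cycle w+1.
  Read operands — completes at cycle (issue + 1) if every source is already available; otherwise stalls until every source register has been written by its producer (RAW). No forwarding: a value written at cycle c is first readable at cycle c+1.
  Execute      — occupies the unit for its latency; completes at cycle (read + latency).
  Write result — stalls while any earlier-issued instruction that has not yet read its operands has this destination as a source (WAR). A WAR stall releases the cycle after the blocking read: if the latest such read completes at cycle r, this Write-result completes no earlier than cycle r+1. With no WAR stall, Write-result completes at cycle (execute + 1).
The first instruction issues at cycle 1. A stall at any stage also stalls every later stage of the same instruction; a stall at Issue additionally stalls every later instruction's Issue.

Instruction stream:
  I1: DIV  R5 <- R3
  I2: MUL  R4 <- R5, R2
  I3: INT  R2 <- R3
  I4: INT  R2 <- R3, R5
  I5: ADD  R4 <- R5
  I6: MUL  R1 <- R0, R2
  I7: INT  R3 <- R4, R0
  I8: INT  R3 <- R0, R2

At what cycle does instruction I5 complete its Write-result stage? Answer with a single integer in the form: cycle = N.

cycle = 22

[I1] 1/2/10/11
[I2] 2/12/16/17  (RAW R5: wait I1 write@11)
[I3] 3/4/5/13  (WAR R2: wait I2 read@12)
[I4] 14/15/16/17  (struct: INT busy until I3 writes@13)
[I5] 18/19/21/22  (WAW R4: wait I2 write@17)
[I6] 19/20/24/25
[I7] 20/23/24/25  (RAW R4: wait I5 write@22)
[I8] 26/27/28/29  (struct: INT busy until I7 writes@25)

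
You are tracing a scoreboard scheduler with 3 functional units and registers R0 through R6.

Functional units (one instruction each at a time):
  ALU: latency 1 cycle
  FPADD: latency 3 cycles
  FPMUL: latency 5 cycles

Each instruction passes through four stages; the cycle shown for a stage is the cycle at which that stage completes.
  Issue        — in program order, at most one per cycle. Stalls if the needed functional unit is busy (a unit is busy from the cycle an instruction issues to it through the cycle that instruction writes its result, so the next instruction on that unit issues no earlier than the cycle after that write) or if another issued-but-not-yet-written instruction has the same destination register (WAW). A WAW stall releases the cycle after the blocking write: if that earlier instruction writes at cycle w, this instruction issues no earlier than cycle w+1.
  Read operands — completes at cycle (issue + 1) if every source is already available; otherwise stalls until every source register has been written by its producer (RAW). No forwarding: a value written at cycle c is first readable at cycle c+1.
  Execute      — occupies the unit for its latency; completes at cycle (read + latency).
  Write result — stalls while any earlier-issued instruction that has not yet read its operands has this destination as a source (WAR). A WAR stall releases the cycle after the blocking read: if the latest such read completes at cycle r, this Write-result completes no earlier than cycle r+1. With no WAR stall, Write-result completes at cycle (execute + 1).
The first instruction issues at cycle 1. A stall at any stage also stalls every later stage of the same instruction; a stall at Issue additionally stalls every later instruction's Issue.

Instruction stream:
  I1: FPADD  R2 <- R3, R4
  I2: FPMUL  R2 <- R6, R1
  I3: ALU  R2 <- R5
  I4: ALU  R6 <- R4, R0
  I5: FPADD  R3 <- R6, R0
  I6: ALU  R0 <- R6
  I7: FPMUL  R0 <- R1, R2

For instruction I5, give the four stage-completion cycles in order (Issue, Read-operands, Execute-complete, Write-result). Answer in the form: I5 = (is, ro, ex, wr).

I5 = (20, 23, 26, 27)

I1 -> (1, 2, 5, 6)
I2 -> (7, 8, 13, 14)  // WAW R2: wait I1 write@6
I3 -> (15, 16, 17, 18)  // WAW R2: wait I2 write@14
I4 -> (19, 20, 21, 22)  // struct: ALU busy until I3 writes@18
I5 -> (20, 23, 26, 27)  // RAW R6: wait I4 write@22
I6 -> (23, 24, 25, 26)  // struct: ALU busy until I4 writes@22
I7 -> (27, 28, 33, 34)  // WAW R0: wait I6 write@26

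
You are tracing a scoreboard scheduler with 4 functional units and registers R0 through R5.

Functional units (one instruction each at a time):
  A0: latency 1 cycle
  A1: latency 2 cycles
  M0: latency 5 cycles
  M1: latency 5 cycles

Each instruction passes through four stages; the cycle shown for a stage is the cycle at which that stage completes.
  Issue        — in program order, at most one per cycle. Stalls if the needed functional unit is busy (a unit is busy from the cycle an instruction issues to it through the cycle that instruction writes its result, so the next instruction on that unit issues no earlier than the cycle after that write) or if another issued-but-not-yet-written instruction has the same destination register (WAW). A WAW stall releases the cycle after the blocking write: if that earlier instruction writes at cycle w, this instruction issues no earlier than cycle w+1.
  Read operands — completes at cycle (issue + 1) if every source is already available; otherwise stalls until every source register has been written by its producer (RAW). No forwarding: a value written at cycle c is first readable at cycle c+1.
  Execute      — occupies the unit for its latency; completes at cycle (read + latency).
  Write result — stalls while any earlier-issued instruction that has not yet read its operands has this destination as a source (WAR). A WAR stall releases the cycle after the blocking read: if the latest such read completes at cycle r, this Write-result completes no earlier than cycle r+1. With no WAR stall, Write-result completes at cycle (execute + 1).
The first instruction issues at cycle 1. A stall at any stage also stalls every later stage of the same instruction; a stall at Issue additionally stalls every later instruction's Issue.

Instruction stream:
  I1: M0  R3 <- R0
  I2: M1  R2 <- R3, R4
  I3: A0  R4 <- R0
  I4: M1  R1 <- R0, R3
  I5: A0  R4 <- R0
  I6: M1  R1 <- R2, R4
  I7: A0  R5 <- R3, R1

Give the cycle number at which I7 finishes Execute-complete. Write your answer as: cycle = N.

c1: issue I1 (M0)
c2: I1 read-ops · issue I2 (M1)
c3: issue I3 (A0)
c4: I3 read-ops
c5: I3 finished on A0
c7: I1 finished on M0
c8: I1→R3
c9: I2 read-ops
c10: I3→R4
c14: I2 finished on M1
c15: I2→R2
c16: issue I4 (M1)
c17: I4 read-ops · issue I5 (A0)
c18: I5 read-ops
c19: I5 finished on A0
c20: I5→R4
c22: I4 finished on M1
c23: I4→R1
c24: issue I6 (M1)
c25: I6 read-ops · issue I7 (A0)
c30: I6 finished on M1
c31: I6→R1
c32: I7 read-ops
c33: I7 finished on A0
c34: I7→R5

cycle = 33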